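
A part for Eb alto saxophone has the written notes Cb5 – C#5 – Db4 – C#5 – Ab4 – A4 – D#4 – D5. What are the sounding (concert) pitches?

Written C4 on the Eb alto saxophone sounds as Eb3, a major sixth lower; apply that shift to every note.
Cb5 becomes Ebb4
C#5 becomes E4
Db4 becomes Fb3
C#5 becomes E4
Ab4 becomes Cb4
A4 becomes C4
D#4 becomes F#3
D5 becomes F4

Ebb4 E4 Fb3 E4 Cb4 C4 F#3 F4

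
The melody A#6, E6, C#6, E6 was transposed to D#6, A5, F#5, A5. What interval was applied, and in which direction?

From A#6 to D#6 is 5 letter names — a fifth of some quality.
D#6 to A#6 is 7 semitones, which makes it a perfect fifth; the second version is lower, so the direction is down.
Checking another pair — E6 → A5 — gives the same interval.

down a perfect fifth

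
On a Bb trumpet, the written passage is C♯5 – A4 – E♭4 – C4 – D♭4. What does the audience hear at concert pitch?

B4 G4 Db4 Bb3 Cb4

Written C4 on the Bb trumpet sounds as Bb3, a major second lower; apply that shift to every note.
C#5 → B4
A4 → G4
Eb4 → Db4
C4 → Bb3
Db4 → Cb4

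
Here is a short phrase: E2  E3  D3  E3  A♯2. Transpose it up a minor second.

F2 F3 Eb3 F3 B2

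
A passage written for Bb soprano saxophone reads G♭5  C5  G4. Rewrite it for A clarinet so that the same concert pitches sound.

Abb5 Db5 Ab4

First find concert pitch: the Bb soprano saxophone sounds a major second below written, so G♭5 C5 G4 sounds Fb5 Bb4 F4.
Then write for A clarinet: it sounds a minor third below written, so the part must be a minor third above concert.
Fb5 → Abb5
Bb4 → Db5
F4 → Ab4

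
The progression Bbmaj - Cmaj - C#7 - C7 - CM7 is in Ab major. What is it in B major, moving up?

C#maj D#maj D##7 D#7 D#M7

Ab major up to B major is an augmented second; each chord root moves by that interval while the quality stays the same.
Bbmaj: root Bb up an augmented second → C#, giving C#maj.
Cmaj: root C up an augmented second → D#, giving D#maj.
C#7: root C# up an augmented second → D##, giving D##7.
C7: root C up an augmented second → D#, giving D#7.
CM7: root C up an augmented second → D#, giving D#M7.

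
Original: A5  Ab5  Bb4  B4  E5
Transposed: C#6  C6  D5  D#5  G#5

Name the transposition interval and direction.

Take the first pair: A5 → C#6. A to C spans 3 letter names, so the interval is some kind of third.
A5 to C#6 is 4 semitones, which makes it a major third; the second version is higher, so the direction is up.
Checking another pair — E5 → G#5 — gives the same interval.

up a major third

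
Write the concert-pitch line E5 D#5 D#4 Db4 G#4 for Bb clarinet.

F#5 E#5 E#4 Eb4 A#4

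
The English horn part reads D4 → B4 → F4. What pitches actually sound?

G3 E4 Bb3

Written C4 on the English horn sounds as F3, a perfect fifth lower; apply that shift to every note.
D4 gives G3
B4 gives E4
F4 gives Bb3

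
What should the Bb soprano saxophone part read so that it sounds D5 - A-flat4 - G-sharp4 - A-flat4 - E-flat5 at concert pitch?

E5 Bb4 A#4 Bb4 F5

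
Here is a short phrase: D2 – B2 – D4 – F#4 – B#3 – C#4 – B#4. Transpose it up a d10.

D2: a tenth up reaches F, and 14 semitones makes it Fb3.
A diminished tenth up from B2 gives Db4.
A diminished tenth up from D4 gives Fb5.
A diminished tenth up from F#4 gives Ab5.
B#3 up a diminished tenth is D5.
A diminished tenth up from C#4 gives Eb5.
A diminished tenth up from B#4 gives D6.

Fb3 Db4 Fb5 Ab5 D5 Eb5 D6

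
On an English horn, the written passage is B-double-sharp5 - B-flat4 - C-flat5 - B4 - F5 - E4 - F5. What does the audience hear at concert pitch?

Written C4 on the English horn sounds as F3, a perfect fifth lower; apply that shift to every note.
B##5 → E##5
Bb4 → Eb4
Cb5 → Fb4
B4 → E4
F5 → Bb4
E4 → A3
F5 → Bb4

E##5 Eb4 Fb4 E4 Bb4 A3 Bb4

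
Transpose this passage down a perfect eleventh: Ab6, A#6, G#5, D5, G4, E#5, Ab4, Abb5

Eb5 E#5 D#4 A3 D3 B#3 Eb3 Ebb4

Ab6 down a perfect eleventh is Eb5.
A perfect eleventh down from A#6 gives E#5.
G#5 down a perfect eleventh is D#4.
D5: an eleventh down reaches A, and 17 semitones makes it A3.
G4: an eleventh down reaches D, and 17 semitones makes it D3.
E#5 down a perfect eleventh is B#3.
Ab4 down a perfect eleventh is Eb3.
A perfect eleventh down from Abb5 gives Ebb4.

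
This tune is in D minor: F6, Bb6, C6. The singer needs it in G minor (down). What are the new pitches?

Bb5 Eb6 F5

From D down to G is a perfect fifth; apply that to each pitch.
F6 becomes Bb5
Bb6 becomes Eb6
C6 becomes F5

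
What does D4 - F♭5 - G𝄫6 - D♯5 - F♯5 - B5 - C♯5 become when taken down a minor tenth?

B2 Db4 Ebb5 B#3 D#4 G#4 A#3

A minor tenth down from D4 gives B2.
Fb5 down a minor tenth is Db4.
Gbb6: a tenth down reaches E, and 15 semitones makes it Ebb5.
D#5: a tenth down reaches B, and 15 semitones makes it B#3.
F#5: a tenth down reaches D, and 15 semitones makes it D#4.
B5 down a minor tenth is G#4.
A minor tenth down from C#5 gives A#3.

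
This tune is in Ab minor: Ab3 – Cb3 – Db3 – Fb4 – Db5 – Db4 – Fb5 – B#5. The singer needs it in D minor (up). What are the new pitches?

Ab minor to D minor up is an augmented fourth, so every note moves up by that interval.
Ab3 to D4
Cb3 to F3
Db3 to G3
Fb4 to Bb4
Db5 to G5
Db4 to G4
Fb5 to Bb5
B#5 to E##6

D4 F3 G3 Bb4 G5 G4 Bb5 E##6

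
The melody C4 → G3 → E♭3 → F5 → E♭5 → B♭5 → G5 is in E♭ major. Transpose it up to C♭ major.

Ab4 Eb4 Cb4 Db6 Cb6 Gb6 Eb6

E♭ major to C♭ major up is a minor sixth, so every note moves up by that interval.
C4 becomes Ab4
G3 becomes Eb4
Eb3 becomes Cb4
F5 becomes Db6
Eb5 becomes Cb6
Bb5 becomes Gb6
G5 becomes Eb6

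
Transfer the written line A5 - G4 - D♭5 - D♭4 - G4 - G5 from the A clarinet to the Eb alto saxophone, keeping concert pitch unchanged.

D#6 C#5 G5 G4 C#5 C#6

First find concert pitch: the A clarinet sounds a minor third below written, so A5 G4 D♭5 D♭4 G4 G5 sounds F#5 E4 Bb4 Bb3 E4 E5.
Then write for Eb alto saxophone: it sounds a major sixth below written, so the part must be a major sixth above concert.
F#5 → D#6
E4 → C#5
Bb4 → G5
Bb3 → G4
E4 → C#5
E5 → C#6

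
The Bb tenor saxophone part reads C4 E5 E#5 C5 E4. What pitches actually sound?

Bb2 D4 D#4 Bb3 D3

Written C4 on the Bb tenor saxophone sounds as Bb2, a major ninth lower; apply that shift to every note.
C4 → Bb2
E5 → D4
E#5 → D#4
C5 → Bb3
E4 → D3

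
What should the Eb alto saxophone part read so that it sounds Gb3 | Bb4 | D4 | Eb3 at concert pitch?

Eb4 G5 B4 C4

Written C4 sounds as Eb3 on the Eb alto saxophone, so concert pitches are written a major sixth up.
Gb3 -> Eb4
Bb4 -> G5
D4 -> B4
Eb3 -> C4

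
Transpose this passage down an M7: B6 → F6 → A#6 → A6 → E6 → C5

C6 Gb5 B5 Bb5 F5 Db4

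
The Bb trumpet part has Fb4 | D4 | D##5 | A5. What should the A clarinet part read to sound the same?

First find concert pitch: the Bb trumpet sounds a major second below written, so Fb4 D4 D##5 A5 sounds Ebb4 C4 C##5 G5.
Then write for A clarinet: it sounds a minor third below written, so the part must be a minor third above concert.
Ebb4 → Gbb4
C4 → Eb4
C##5 → E#5
G5 → Bb5

Gbb4 Eb4 E#5 Bb5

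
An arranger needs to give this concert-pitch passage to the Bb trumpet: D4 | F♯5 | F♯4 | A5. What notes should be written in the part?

E4 G#5 G#4 B5

The Bb trumpet sounds a major second below written, so the written part must be a major second above concert — transpose each note up.
D4 becomes E4
F#5 becomes G#5
F#4 becomes G#4
A5 becomes B5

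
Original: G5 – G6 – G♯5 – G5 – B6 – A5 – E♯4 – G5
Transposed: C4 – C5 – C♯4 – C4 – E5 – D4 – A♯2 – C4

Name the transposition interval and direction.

From G5 to C4 is 12 letter names — a twelfth of some quality.
C4 to G5 is 19 semitones, which makes it a perfect twelfth; the second version is lower, so the direction is down.
Checking another pair — G5 → C4 — gives the same interval.

down a perfect twelfth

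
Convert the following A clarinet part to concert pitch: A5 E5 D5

Written C4 on the A clarinet sounds as A3, a minor third lower; apply that shift to every note.
A5 to F#5
E5 to C#5
D5 to B4

F#5 C#5 B4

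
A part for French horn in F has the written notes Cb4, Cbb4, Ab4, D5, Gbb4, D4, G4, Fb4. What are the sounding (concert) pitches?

Fb3 Fbb3 Db4 G4 Cbb4 G3 C4 Bbb3

The French horn in F sounds a perfect fifth below written, so transpose each written note down a perfect fifth.
Cb4 → Fb3
Cbb4 → Fbb3
Ab4 → Db4
D5 → G4
Gbb4 → Cbb4
D4 → G3
G4 → C4
Fb4 → Bbb3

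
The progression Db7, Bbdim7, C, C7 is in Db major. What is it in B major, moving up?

Db major up to B major is an augmented sixth; each chord root moves by that interval while the quality stays the same.
Db7: root Db up an augmented sixth → B, giving B7.
Bbdim7: root Bb up an augmented sixth → G#, giving G#dim7.
C: root C up an augmented sixth → A#, giving A#.
C7: root C up an augmented sixth → A#, giving A#7.

B7 G#dim7 A# A#7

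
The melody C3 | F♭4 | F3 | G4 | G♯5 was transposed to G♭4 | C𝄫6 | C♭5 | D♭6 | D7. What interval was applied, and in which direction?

up a diminished twelfth

Take the first pair: C3 → Gb4. C to G spans 12 letter names, so the interval is some kind of twelfth.
C3 to Gb4 is 18 semitones, which makes it a diminished twelfth; the second version is higher, so the direction is up.
Checking another pair — G#5 → D7 — gives the same interval.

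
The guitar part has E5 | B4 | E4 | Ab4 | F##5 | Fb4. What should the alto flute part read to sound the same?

First find concert pitch: the guitar sounds a perfect octave below written, so E5 B4 E4 Ab4 F##5 Fb4 sounds E4 B3 E3 Ab3 F##4 Fb3.
Then write for alto flute: it sounds a perfect fourth below written, so the part must be a perfect fourth above concert.
E4 → A4
B3 → E4
E3 → A3
Ab3 → Db4
F##4 → B#4
Fb3 → Bbb3

A4 E4 A3 Db4 B#4 Bbb3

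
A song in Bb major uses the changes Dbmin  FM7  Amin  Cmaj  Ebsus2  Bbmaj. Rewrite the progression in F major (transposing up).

Abmin CM7 Emin Gmaj Bbsus2 Fmaj

Bb major up to F major is a perfect fifth; each chord root moves by that interval while the quality stays the same.
Dbmin: root Db up a perfect fifth → Ab, giving Abmin.
FM7: root F up a perfect fifth → C, giving CM7.
Amin: root A up a perfect fifth → E, giving Emin.
Cmaj: root C up a perfect fifth → G, giving Gmaj.
Ebsus2: root Eb up a perfect fifth → Bb, giving Bbsus2.
Bbmaj: root Bb up a perfect fifth → F, giving Fmaj.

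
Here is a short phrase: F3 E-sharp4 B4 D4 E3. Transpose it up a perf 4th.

Bb3 A#4 E5 G4 A3

F3 becomes Bb3
E#4 becomes A#4
B4 becomes E5
D4 becomes G4
E3 becomes A3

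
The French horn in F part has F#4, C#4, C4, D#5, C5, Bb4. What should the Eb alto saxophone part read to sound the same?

G#4 D#4 D4 E#5 D5 C5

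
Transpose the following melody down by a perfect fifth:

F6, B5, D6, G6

Bb5 E5 G5 C6

A perfect fifth down from F6 gives Bb5.
B5: a fifth down reaches E, and 7 semitones makes it E5.
D6: a fifth down reaches G, and 7 semitones makes it G5.
G6: a fifth down reaches C, and 7 semitones makes it C6.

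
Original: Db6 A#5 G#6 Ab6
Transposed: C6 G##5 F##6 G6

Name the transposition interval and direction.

down a minor second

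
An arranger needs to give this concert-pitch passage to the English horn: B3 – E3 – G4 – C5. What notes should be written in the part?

Written C4 sounds as F3 on the English horn, so concert pitches are written a perfect fifth up.
B3 becomes F#4
E3 becomes B3
G4 becomes D5
C5 becomes G5

F#4 B3 D5 G5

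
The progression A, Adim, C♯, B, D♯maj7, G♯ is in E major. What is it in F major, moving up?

E major up to F major is a minor second; each chord root moves by that interval while the quality stays the same.
A: root A up a minor second → Bb, giving Bb.
Adim: root A up a minor second → Bb, giving Bbdim.
C♯: root C♯ up a minor second → D, giving D.
B: root B up a minor second → C, giving C.
D♯maj7: root D♯ up a minor second → E, giving Emaj7.
G♯: root G♯ up a minor second → A, giving A.

Bb Bbdim D C Emaj7 A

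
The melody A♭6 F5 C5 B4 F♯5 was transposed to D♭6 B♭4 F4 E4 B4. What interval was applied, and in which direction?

Take the first pair: Ab6 → Db6. A to D spans 5 letter names, so the interval is some kind of fifth.
Db6 to Ab6 is 7 semitones, which makes it a perfect fifth; the second version is lower, so the direction is down.
Checking another pair — F#5 → B4 — gives the same interval.

down a perfect fifth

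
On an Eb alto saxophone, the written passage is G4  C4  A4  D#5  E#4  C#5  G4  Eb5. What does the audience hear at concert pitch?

Bb3 Eb3 C4 F#4 G#3 E4 Bb3 Gb4

The Eb alto saxophone sounds a major sixth below written, so transpose each written note down a major sixth.
G4 to Bb3
C4 to Eb3
A4 to C4
D#5 to F#4
E#4 to G#3
C#5 to E4
G4 to Bb3
Eb5 to Gb4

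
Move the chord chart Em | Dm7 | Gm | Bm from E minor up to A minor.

Am Gm7 Cm Em

E minor up to A minor is a perfect fourth; each chord root moves by that interval while the quality stays the same.
Em: root E up a perfect fourth → A, giving Am.
Dm7: root D up a perfect fourth → G, giving Gm7.
Gm: root G up a perfect fourth → C, giving Cm.
Bm: root B up a perfect fourth → E, giving Em.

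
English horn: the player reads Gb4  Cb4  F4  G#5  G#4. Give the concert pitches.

Written C4 on the English horn sounds as F3, a perfect fifth lower; apply that shift to every note.
Gb4 → Cb4
Cb4 → Fb3
F4 → Bb3
G#5 → C#5
G#4 → C#4

Cb4 Fb3 Bb3 C#5 C#4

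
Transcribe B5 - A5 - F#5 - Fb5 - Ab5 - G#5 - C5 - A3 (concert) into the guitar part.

B6 A6 F#6 Fb6 Ab6 G#6 C6 A4

Written C4 sounds as C3 on the guitar, so concert pitches are written a perfect octave up.
B5 becomes B6
A5 becomes A6
F#5 becomes F#6
Fb5 becomes Fb6
Ab5 becomes Ab6
G#5 becomes G#6
C5 becomes C6
A3 becomes A4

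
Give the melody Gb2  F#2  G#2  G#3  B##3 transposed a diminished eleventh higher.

Cbb4 Bb3 C4 C5 E#5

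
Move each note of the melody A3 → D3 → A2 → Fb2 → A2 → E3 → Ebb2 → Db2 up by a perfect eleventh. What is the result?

D5 G4 D4 Bbb3 D4 A4 Abb3 Gb3

A3 up a perfect eleventh is D5.
A perfect eleventh up from D3 gives G4.
A2 up a perfect eleventh is D4.
Fb2: an eleventh up reaches B, and 17 semitones makes it Bbb3.
A2 up a perfect eleventh is D4.
E3 up a perfect eleventh is A4.
Ebb2: an eleventh up reaches A, and 17 semitones makes it Abb3.
Db2 up a perfect eleventh is Gb3.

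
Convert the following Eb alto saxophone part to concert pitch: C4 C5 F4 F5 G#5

Eb3 Eb4 Ab3 Ab4 B4

Written C4 on the Eb alto saxophone sounds as Eb3, a major sixth lower; apply that shift to every note.
C4 -> Eb3
C5 -> Eb4
F4 -> Ab3
F5 -> Ab4
G#5 -> B4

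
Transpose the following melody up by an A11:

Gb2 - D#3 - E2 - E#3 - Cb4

Gb2 -> C4
D#3 -> G##4
E2 -> A#3
E#3 -> A##4
Cb4 -> F5

C4 G##4 A#3 A##4 F5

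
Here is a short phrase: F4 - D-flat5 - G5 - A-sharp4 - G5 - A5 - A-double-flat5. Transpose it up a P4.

Bb4 Gb5 C6 D#5 C6 D6 Dbb6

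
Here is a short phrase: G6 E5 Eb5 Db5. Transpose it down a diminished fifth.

G6 → C#6
E5 → A#4
Eb5 → A4
Db5 → G4

C#6 A#4 A4 G4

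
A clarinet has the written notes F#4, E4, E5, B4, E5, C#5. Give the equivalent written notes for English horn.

First find concert pitch: the A clarinet sounds a minor third below written, so F#4 E4 E5 B4 E5 C#5 sounds D#4 C#4 C#5 G#4 C#5 A#4.
Then write for English horn: it sounds a perfect fifth below written, so the part must be a perfect fifth above concert.
D#4 → A#4
C#4 → G#4
C#5 → G#5
G#4 → D#5
C#5 → G#5
A#4 → E#5

A#4 G#4 G#5 D#5 G#5 E#5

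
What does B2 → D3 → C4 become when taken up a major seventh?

A#3 C#4 B4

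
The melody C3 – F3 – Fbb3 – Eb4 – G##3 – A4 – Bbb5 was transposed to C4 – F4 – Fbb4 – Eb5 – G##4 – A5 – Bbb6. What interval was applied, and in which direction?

From C3 to C4 is 8 letter names — an octave of some quality.
C3 to C4 is 12 semitones, which makes it a perfect octave; the second version is higher, so the direction is up.
Checking another pair — Bbb5 → Bbb6 — gives the same interval.

up a perfect octave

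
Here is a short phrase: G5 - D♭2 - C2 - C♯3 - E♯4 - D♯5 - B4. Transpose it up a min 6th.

Eb6 Bbb2 Ab2 A3 C#5 B5 G5

G5 → Eb6
Db2 → Bbb2
C2 → Ab2
C#3 → A3
E#4 → C#5
D#5 → B5
B4 → G5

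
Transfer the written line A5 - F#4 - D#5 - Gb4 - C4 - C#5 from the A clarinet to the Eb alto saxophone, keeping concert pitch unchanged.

First find concert pitch: the A clarinet sounds a minor third below written, so A5 F#4 D#5 Gb4 C4 C#5 sounds F#5 D#4 B#4 Eb4 A3 A#4.
Then write for Eb alto saxophone: it sounds a major sixth below written, so the part must be a major sixth above concert.
F#5 → D#6
D#4 → B#4
B#4 → G##5
Eb4 → C5
A3 → F#4
A#4 → F##5

D#6 B#4 G##5 C5 F#4 F##5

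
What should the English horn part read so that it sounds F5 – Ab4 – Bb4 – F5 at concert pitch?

C6 Eb5 F5 C6

The English horn sounds a perfect fifth below written, so the written part must be a perfect fifth above concert — transpose each note up.
F5 to C6
Ab4 to Eb5
Bb4 to F5
F5 to C6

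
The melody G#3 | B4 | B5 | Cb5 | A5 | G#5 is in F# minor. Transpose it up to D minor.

E4 G5 G6 Abb5 F6 E6

F# minor to D minor up is a minor sixth, so every note moves up by that interval.
G#3 to E4
B4 to G5
B5 to G6
Cb5 to Abb5
A5 to F6
G#5 to E6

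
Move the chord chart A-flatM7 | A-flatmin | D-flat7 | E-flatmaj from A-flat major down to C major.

CM7 Cmin F7 Gmaj

A-flat major down to C major is a minor sixth; each chord root moves by that interval while the quality stays the same.
A-flatM7: root A-flat down a minor sixth → C, giving CM7.
A-flatmin: root A-flat down a minor sixth → C, giving Cmin.
D-flat7: root D-flat down a minor sixth → F, giving F7.
E-flatmaj: root E-flat down a minor sixth → G, giving Gmaj.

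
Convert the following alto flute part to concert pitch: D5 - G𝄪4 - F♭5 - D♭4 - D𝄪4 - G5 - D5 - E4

Written C4 on the alto flute sounds as G3, a perfect fourth lower; apply that shift to every note.
D5 to A4
G##4 to D##4
Fb5 to Cb5
Db4 to Ab3
D##4 to A##3
G5 to D5
D5 to A4
E4 to B3

A4 D##4 Cb5 Ab3 A##3 D5 A4 B3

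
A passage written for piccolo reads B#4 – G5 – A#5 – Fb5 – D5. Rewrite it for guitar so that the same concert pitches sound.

B#6 G7 A#7 Fb7 D7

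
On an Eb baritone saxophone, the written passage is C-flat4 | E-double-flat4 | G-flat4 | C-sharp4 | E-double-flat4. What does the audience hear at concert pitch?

Ebb2 Gbb2 Bbb2 E2 Gbb2

The Eb baritone saxophone sounds a major thirteenth below written, so transpose each written note down a major thirteenth.
Cb4 -> Ebb2
Ebb4 -> Gbb2
Gb4 -> Bbb2
C#4 -> E2
Ebb4 -> Gbb2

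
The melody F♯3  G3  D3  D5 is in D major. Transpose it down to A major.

C#3 D3 A2 A4

D major to A major down is a perfect fourth, so every note moves down by that interval.
F#3 to C#3
G3 to D3
D3 to A2
D5 to A4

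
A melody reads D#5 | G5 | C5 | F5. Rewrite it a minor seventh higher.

C#6 F6 Bb5 Eb6

D#5 up a minor seventh is C#6.
G5 up a minor seventh is F6.
C5 up a minor seventh is Bb5.
A minor seventh up from F5 gives Eb6.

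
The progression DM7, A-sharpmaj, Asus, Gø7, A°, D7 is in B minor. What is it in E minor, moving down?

GM7 D#maj Dsus Cø7 D° G7

B minor down to E minor is a perfect fifth; each chord root moves by that interval while the quality stays the same.
DM7: root D down a perfect fifth → G, giving GM7.
A-sharpmaj: root A-sharp down a perfect fifth → D#, giving D#maj.
Asus: root A down a perfect fifth → D, giving Dsus.
Gø7: root G down a perfect fifth → C, giving Cø7.
A°: root A down a perfect fifth → D, giving D°.
D7: root D down a perfect fifth → G, giving G7.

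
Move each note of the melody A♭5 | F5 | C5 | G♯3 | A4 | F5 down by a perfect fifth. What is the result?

Db5 Bb4 F4 C#3 D4 Bb4

Ab5 down a perfect fifth is Db5.
F5: a fifth down reaches B, and 7 semitones makes it Bb4.
C5: a fifth down reaches F, and 7 semitones makes it F4.
G#3 down a perfect fifth is C#3.
A perfect fifth down from A4 gives D4.
F5 down a perfect fifth is Bb4.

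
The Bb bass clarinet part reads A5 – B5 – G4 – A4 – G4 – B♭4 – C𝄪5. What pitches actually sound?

The Bb bass clarinet sounds a major ninth below written, so transpose each written note down a major ninth.
A5 → G4
B5 → A4
G4 → F3
A4 → G3
G4 → F3
Bb4 → Ab3
C##5 → B#3

G4 A4 F3 G3 F3 Ab3 B#3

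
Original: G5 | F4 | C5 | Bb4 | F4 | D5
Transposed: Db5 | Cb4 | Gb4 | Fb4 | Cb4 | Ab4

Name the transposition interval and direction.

From G5 to Db5 is 4 letter names — a fourth of some quality.
Db5 to G5 is 6 semitones, which makes it an augmented fourth; the second version is lower, so the direction is down.
Checking another pair — D5 → Ab4 — gives the same interval.

down an augmented fourth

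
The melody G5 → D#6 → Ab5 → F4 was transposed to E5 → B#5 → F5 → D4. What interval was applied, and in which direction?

Take the first pair: G5 → E5. G to E spans 3 letter names, so the interval is some kind of third.
E5 to G5 is 3 semitones, which makes it a minor third; the second version is lower, so the direction is down.
Checking another pair — F4 → D4 — gives the same interval.

down a minor third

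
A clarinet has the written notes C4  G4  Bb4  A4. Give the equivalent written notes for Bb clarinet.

B3 F#4 A4 G#4

First find concert pitch: the A clarinet sounds a minor third below written, so C4 G4 Bb4 A4 sounds A3 E4 G4 F#4.
Then write for Bb clarinet: it sounds a major second below written, so the part must be a major second above concert.
A3 → B3
E4 → F#4
G4 → A4
F#4 → G#4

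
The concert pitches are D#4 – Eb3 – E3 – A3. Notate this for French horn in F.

A#4 Bb3 B3 E4

Written C4 sounds as F3 on the French horn in F, so concert pitches are written a perfect fifth up.
D#4 → A#4
Eb3 → Bb3
E3 → B3
A3 → E4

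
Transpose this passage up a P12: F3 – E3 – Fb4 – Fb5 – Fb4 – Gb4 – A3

C5 B4 Cb6 Cb7 Cb6 Db6 E5

F3 gives C5
E3 gives B4
Fb4 gives Cb6
Fb5 gives Cb7
Fb4 gives Cb6
Gb4 gives Db6
A3 gives E5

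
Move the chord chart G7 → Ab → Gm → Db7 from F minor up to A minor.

F minor up to A minor is a major third; each chord root moves by that interval while the quality stays the same.
G7: root G up a major third → B, giving B7.
Ab: root Ab up a major third → C, giving C.
Gm: root G up a major third → B, giving Bm.
Db7: root Db up a major third → F, giving F7.

B7 C Bm F7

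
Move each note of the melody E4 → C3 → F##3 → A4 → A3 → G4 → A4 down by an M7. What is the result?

F3 Db2 G#2 Bb3 Bb2 Ab3 Bb3

E4: a seventh down reaches F, and 11 semitones makes it F3.
C3: a seventh down reaches D, and 11 semitones makes it Db2.
A major seventh down from F##3 gives G#2.
A4: a seventh down reaches B, and 11 semitones makes it Bb3.
A3 down a major seventh is Bb2.
G4 down a major seventh is Ab3.
A4 down a major seventh is Bb3.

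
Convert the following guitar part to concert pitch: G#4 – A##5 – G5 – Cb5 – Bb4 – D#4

G#3 A##4 G4 Cb4 Bb3 D#3

The guitar sounds a perfect octave below written, so transpose each written note down a perfect octave.
G#4 -> G#3
A##5 -> A##4
G5 -> G4
Cb5 -> Cb4
Bb4 -> Bb3
D#4 -> D#3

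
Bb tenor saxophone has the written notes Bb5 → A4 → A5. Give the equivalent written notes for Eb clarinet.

F4 E3 E4

First find concert pitch: the Bb tenor saxophone sounds a major ninth below written, so Bb5 A4 A5 sounds Ab4 G3 G4.
Then write for Eb clarinet: it sounds a minor third above written, so the part must be a minor third below concert.
Ab4 → F4
G3 → E3
G4 → E4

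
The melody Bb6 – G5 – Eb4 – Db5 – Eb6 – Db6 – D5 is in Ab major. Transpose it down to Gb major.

Ab6 F5 Db4 Cb5 Db6 Cb6 C5

Ab major to Gb major down is a major second, so every note moves down by that interval.
Bb6 -> Ab6
G5 -> F5
Eb4 -> Db4
Db5 -> Cb5
Eb6 -> Db6
Db6 -> Cb6
D5 -> C5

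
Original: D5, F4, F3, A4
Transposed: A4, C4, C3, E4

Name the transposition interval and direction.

Take the first pair: D5 → A4. D to A spans 4 letter names, so the interval is some kind of fourth.
A4 to D5 is 5 semitones, which makes it a perfect fourth; the second version is lower, so the direction is down.
Checking another pair — A4 → E4 — gives the same interval.

down a perfect fourth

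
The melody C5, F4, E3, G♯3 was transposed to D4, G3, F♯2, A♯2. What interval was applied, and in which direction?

down a minor seventh

Take the first pair: C5 → D4. C to D spans 7 letter names, so the interval is some kind of seventh.
D4 to C5 is 10 semitones, which makes it a minor seventh; the second version is lower, so the direction is down.
Checking another pair — G#3 → A#2 — gives the same interval.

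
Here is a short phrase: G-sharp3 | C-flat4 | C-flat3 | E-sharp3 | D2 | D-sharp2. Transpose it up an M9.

G#3 becomes A#4
Cb4 becomes Db5
Cb3 becomes Db4
E#3 becomes F##4
D2 becomes E3
D#2 becomes E#3

A#4 Db5 Db4 F##4 E3 E#3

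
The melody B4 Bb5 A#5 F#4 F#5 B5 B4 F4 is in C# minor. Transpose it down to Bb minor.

Ab4 Abb5 G5 Eb4 Eb5 Ab5 Ab4 Ebb4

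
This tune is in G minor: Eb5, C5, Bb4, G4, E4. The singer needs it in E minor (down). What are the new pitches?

From G down to E is a minor third; apply that to each pitch.
Eb5 to C5
C5 to A4
Bb4 to G4
G4 to E4
E4 to C#4

C5 A4 G4 E4 C#4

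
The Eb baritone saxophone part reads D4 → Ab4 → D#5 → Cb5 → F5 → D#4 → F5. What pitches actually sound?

F2 Cb3 F#3 Ebb3 Ab3 F#2 Ab3

Written C4 on the Eb baritone saxophone sounds as Eb2, a major thirteenth lower; apply that shift to every note.
D4 to F2
Ab4 to Cb3
D#5 to F#3
Cb5 to Ebb3
F5 to Ab3
D#4 to F#2
F5 to Ab3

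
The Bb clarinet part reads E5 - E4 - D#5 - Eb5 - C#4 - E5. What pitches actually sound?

D5 D4 C#5 Db5 B3 D5

The Bb clarinet sounds a major second below written, so transpose each written note down a major second.
E5 gives D5
E4 gives D4
D#5 gives C#5
Eb5 gives Db5
C#4 gives B3
E5 gives D5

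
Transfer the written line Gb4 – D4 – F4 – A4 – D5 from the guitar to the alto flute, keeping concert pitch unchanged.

Cb4 G3 Bb3 D4 G4

First find concert pitch: the guitar sounds a perfect octave below written, so Gb4 D4 F4 A4 D5 sounds Gb3 D3 F3 A3 D4.
Then write for alto flute: it sounds a perfect fourth below written, so the part must be a perfect fourth above concert.
Gb3 → Cb4
D3 → G3
F3 → Bb3
A3 → D4
D4 → G4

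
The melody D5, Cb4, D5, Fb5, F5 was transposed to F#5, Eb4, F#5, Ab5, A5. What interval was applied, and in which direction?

up a major third

Take the first pair: D5 → F#5. D to F spans 3 letter names, so the interval is some kind of third.
D5 to F#5 is 4 semitones, which makes it a major third; the second version is higher, so the direction is up.
Checking another pair — F5 → A5 — gives the same interval.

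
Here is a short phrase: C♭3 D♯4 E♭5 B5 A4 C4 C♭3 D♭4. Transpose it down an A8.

Cb3 becomes Cbb2
D#4 becomes D3
Eb5 becomes Ebb4
B5 becomes Bb4
A4 becomes Ab3
C4 becomes Cb3
Cb3 becomes Cbb2
Db4 becomes Dbb3

Cbb2 D3 Ebb4 Bb4 Ab3 Cb3 Cbb2 Dbb3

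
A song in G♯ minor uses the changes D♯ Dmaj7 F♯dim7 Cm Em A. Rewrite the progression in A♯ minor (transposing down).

E# Emaj7 G#dim7 Dm F#m B

G♯ minor down to A♯ minor is a minor seventh; each chord root moves by that interval while the quality stays the same.
D♯: root D♯ down a minor seventh → E#, giving E#.
Dmaj7: root D down a minor seventh → E, giving Emaj7.
F♯dim7: root F♯ down a minor seventh → G#, giving G#dim7.
Cm: root C down a minor seventh → D, giving Dm.
Em: root E down a minor seventh → F#, giving F#m.
A: root A down a minor seventh → B, giving B.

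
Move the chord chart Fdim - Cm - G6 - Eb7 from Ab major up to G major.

Ab major up to G major is a major seventh; each chord root moves by that interval while the quality stays the same.
Fdim: root F up a major seventh → E, giving Edim.
Cm: root C up a major seventh → B, giving Bm.
G6: root G up a major seventh → F#, giving F#6.
Eb7: root Eb up a major seventh → D, giving D7.

Edim Bm F#6 D7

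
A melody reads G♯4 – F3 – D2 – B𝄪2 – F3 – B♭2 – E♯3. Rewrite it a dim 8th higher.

G#4 up a diminished octave is G5.
A diminished octave up from F3 gives Fb4.
D2: an octave up reaches D, and 11 semitones makes it Db3.
B##2 up a diminished octave is B#3.
A diminished octave up from F3 gives Fb4.
A diminished octave up from Bb2 gives Bbb3.
E#3 up a diminished octave is E4.

G5 Fb4 Db3 B#3 Fb4 Bbb3 E4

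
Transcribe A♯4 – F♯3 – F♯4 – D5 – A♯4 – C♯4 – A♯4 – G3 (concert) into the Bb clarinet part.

Written C4 sounds as Bb3 on the Bb clarinet, so concert pitches are written a major second up.
A#4 → B#4
F#3 → G#3
F#4 → G#4
D5 → E5
A#4 → B#4
C#4 → D#4
A#4 → B#4
G3 → A3

B#4 G#3 G#4 E5 B#4 D#4 B#4 A3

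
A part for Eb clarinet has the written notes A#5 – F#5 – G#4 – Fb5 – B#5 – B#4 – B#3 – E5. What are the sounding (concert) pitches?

The Eb clarinet sounds a minor third above written, so transpose each written note up a minor third.
A#5 -> C#6
F#5 -> A5
G#4 -> B4
Fb5 -> Abb5
B#5 -> D#6
B#4 -> D#5
B#3 -> D#4
E5 -> G5

C#6 A5 B4 Abb5 D#6 D#5 D#4 G5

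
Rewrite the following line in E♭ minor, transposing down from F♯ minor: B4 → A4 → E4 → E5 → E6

F♯ minor to E♭ minor down is an augmented second, so every note moves down by that interval.
B4 becomes Ab4
A4 becomes Gb4
E4 becomes Db4
E5 becomes Db5
E6 becomes Db6

Ab4 Gb4 Db4 Db5 Db6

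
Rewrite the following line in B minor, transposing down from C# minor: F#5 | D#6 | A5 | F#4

C# minor to B minor down is a major second, so every note moves down by that interval.
F#5 becomes E5
D#6 becomes C#6
A5 becomes G5
F#4 becomes E4

E5 C#6 G5 E4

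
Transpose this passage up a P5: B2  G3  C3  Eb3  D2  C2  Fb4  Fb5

F#3 D4 G3 Bb3 A2 G2 Cb5 Cb6

B2 → F#3
G3 → D4
C3 → G3
Eb3 → Bb3
D2 → A2
C2 → G2
Fb4 → Cb5
Fb5 → Cb6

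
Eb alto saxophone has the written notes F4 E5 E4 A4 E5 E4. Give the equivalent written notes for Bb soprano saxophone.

First find concert pitch: the Eb alto saxophone sounds a major sixth below written, so F4 E5 E4 A4 E5 E4 sounds Ab3 G4 G3 C4 G4 G3.
Then write for Bb soprano saxophone: it sounds a major second below written, so the part must be a major second above concert.
Ab3 → Bb3
G4 → A4
G3 → A3
C4 → D4
G4 → A4
G3 → A3

Bb3 A4 A3 D4 A4 A3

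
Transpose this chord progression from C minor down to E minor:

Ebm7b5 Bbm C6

Gm7b5 Dm E6

C minor down to E minor is a minor sixth; each chord root moves by that interval while the quality stays the same.
Ebm7b5: root Eb down a minor sixth → G, giving Gm7b5.
Bbm: root Bb down a minor sixth → D, giving Dm.
C6: root C down a minor sixth → E, giving E6.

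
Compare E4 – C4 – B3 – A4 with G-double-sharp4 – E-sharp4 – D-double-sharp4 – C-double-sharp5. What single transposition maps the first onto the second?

up an augmented third

From E4 to G##4 is 3 letter names — a third of some quality.
E4 to G##4 is 5 semitones, which makes it an augmented third; the second version is higher, so the direction is up.
Checking another pair — A4 → C##5 — gives the same interval.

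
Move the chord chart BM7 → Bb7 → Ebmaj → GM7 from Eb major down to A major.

Eb major down to A major is a diminished fifth; each chord root moves by that interval while the quality stays the same.
BM7: root B down a diminished fifth → E#, giving E#M7.
Bb7: root Bb down a diminished fifth → E, giving E7.
Ebmaj: root Eb down a diminished fifth → A, giving Amaj.
GM7: root G down a diminished fifth → C#, giving C#M7.

E#M7 E7 Amaj C#M7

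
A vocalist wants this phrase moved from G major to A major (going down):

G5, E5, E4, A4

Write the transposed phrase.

From G down to A is a minor seventh; apply that to each pitch.
G5 gives A4
E5 gives F#4
E4 gives F#3
A4 gives B3

A4 F#4 F#3 B3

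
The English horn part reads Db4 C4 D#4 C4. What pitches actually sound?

Gb3 F3 G#3 F3

The English horn sounds a perfect fifth below written, so transpose each written note down a perfect fifth.
Db4 gives Gb3
C4 gives F3
D#4 gives G#3
C4 gives F3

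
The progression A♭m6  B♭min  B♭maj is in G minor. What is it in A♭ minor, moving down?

Bbbm6 Cbmin Cbmaj

G minor down to A♭ minor is a major seventh; each chord root moves by that interval while the quality stays the same.
A♭m6: root A♭ down a major seventh → Bbb, giving Bbbm6.
B♭min: root B♭ down a major seventh → Cb, giving Cbmin.
B♭maj: root B♭ down a major seventh → Cb, giving Cbmaj.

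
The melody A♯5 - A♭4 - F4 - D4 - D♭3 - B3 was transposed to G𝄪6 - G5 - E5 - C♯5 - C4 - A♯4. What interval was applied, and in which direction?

up a major seventh

From A#5 to G##6 is 7 letter names — a seventh of some quality.
A#5 to G##6 is 11 semitones, which makes it a major seventh; the second version is higher, so the direction is up.
Checking another pair — B3 → A#4 — gives the same interval.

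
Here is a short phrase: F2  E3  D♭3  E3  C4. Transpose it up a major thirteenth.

F2 gives D4
E3 gives C#5
Db3 gives Bb4
E3 gives C#5
C4 gives A5

D4 C#5 Bb4 C#5 A5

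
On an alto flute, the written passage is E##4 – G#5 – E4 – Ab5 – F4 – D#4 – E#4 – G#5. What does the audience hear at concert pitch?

B##3 D#5 B3 Eb5 C4 A#3 B#3 D#5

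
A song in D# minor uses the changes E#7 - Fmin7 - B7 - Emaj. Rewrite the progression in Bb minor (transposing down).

D# minor down to Bb minor is an augmented third; each chord root moves by that interval while the quality stays the same.
E#7: root E# down an augmented third → C, giving C7.
Fmin7: root F down an augmented third → Dbb, giving Dbbmin7.
B7: root B down an augmented third → Gb, giving Gb7.
Emaj: root E down an augmented third → Cb, giving Cbmaj.

C7 Dbbmin7 Gb7 Cbmaj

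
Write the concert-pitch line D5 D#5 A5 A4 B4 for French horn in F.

A5 A#5 E6 E5 F#5

The French horn in F sounds a perfect fifth below written, so the written part must be a perfect fifth above concert — transpose each note up.
D5 → A5
D#5 → A#5
A5 → E6
A4 → E5
B4 → F#5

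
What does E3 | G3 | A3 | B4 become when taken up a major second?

F#3 A3 B3 C#5

A major second up from E3 gives F#3.
G3: a second up reaches A, and 2 semitones makes it A3.
A major second up from A3 gives B3.
B4: a second up reaches C, and 2 semitones makes it C#5.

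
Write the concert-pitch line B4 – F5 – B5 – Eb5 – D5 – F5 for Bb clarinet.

Written C4 sounds as Bb3 on the Bb clarinet, so concert pitches are written a major second up.
B4 -> C#5
F5 -> G5
B5 -> C#6
Eb5 -> F5
D5 -> E5
F5 -> G5

C#5 G5 C#6 F5 E5 G5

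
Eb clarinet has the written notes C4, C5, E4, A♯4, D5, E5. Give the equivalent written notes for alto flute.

Ab4 Ab5 C5 F#5 Bb5 C6

First find concert pitch: the Eb clarinet sounds a minor third above written, so C4 C5 E4 A♯4 D5 E5 sounds Eb4 Eb5 G4 C#5 F5 G5.
Then write for alto flute: it sounds a perfect fourth below written, so the part must be a perfect fourth above concert.
Eb4 → Ab4
Eb5 → Ab5
G4 → C5
C#5 → F#5
F5 → Bb5
G5 → C6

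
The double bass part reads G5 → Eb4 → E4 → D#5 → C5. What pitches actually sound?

The double bass sounds a perfect octave below written, so transpose each written note down a perfect octave.
G5 -> G4
Eb4 -> Eb3
E4 -> E3
D#5 -> D#4
C5 -> C4

G4 Eb3 E3 D#4 C4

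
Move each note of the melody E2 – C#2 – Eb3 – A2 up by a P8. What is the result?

E2 gives E3
C#2 gives C#3
Eb3 gives Eb4
A2 gives A3

E3 C#3 Eb4 A3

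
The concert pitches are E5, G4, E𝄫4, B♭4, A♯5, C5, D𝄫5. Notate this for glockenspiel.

E3 G2 Ebb2 Bb2 A#3 C3 Dbb3

Written C4 sounds as C6 on the glockenspiel, so concert pitches are written a perfect fifteenth down.
E5 gives E3
G4 gives G2
Ebb4 gives Ebb2
Bb4 gives Bb2
A#5 gives A#3
C5 gives C3
Dbb5 gives Dbb3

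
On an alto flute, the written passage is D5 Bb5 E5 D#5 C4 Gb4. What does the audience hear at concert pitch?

Written C4 on the alto flute sounds as G3, a perfect fourth lower; apply that shift to every note.
D5 becomes A4
Bb5 becomes F5
E5 becomes B4
D#5 becomes A#4
C4 becomes G3
Gb4 becomes Db4

A4 F5 B4 A#4 G3 Db4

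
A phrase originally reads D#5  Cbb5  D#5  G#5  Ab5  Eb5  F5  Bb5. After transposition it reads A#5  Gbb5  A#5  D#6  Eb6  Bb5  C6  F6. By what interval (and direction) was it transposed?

up a perfect fifth

Take the first pair: D#5 → A#5. D to A spans 5 letter names, so the interval is some kind of fifth.
D#5 to A#5 is 7 semitones, which makes it a perfect fifth; the second version is higher, so the direction is up.
Checking another pair — Bb5 → F6 — gives the same interval.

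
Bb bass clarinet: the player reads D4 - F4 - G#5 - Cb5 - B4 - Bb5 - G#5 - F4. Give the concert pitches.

C3 Eb3 F#4 Bbb3 A3 Ab4 F#4 Eb3

The Bb bass clarinet sounds a major ninth below written, so transpose each written note down a major ninth.
D4 to C3
F4 to Eb3
G#5 to F#4
Cb5 to Bbb3
B4 to A3
Bb5 to Ab4
G#5 to F#4
F4 to Eb3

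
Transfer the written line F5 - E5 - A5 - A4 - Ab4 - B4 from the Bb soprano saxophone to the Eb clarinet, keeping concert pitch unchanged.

C5 B4 E5 E4 Eb4 F#4

First find concert pitch: the Bb soprano saxophone sounds a major second below written, so F5 E5 A5 A4 Ab4 B4 sounds Eb5 D5 G5 G4 Gb4 A4.
Then write for Eb clarinet: it sounds a minor third above written, so the part must be a minor third below concert.
Eb5 → C5
D5 → B4
G5 → E5
G4 → E4
Gb4 → Eb4
A4 → F#4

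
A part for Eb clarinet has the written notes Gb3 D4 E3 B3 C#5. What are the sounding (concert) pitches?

Written C4 on the Eb clarinet sounds as Eb4, a minor third higher; apply that shift to every note.
Gb3 → Bbb3
D4 → F4
E3 → G3
B3 → D4
C#5 → E5

Bbb3 F4 G3 D4 E5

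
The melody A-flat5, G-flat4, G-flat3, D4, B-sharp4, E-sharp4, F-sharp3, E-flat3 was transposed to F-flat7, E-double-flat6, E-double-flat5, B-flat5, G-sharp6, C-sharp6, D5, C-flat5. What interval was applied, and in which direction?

up a minor thirteenth

From Ab5 to Fb7 is 13 letter names — a thirteenth of some quality.
Ab5 to Fb7 is 20 semitones, which makes it a minor thirteenth; the second version is higher, so the direction is up.
Checking another pair — Eb3 → Cb5 — gives the same interval.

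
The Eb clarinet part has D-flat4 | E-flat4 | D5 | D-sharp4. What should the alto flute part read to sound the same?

First find concert pitch: the Eb clarinet sounds a minor third above written, so D-flat4 E-flat4 D5 D-sharp4 sounds Fb4 Gb4 F5 F#4.
Then write for alto flute: it sounds a perfect fourth below written, so the part must be a perfect fourth above concert.
Fb4 → Bbb4
Gb4 → Cb5
F5 → Bb5
F#4 → B4

Bbb4 Cb5 Bb5 B4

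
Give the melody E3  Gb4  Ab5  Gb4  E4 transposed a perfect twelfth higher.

B4 Db6 Eb7 Db6 B5

E3: a twelfth up reaches B, and 19 semitones makes it B4.
Gb4 up a perfect twelfth is Db6.
A perfect twelfth up from Ab5 gives Eb7.
Gb4 up a perfect twelfth is Db6.
E4 up a perfect twelfth is B5.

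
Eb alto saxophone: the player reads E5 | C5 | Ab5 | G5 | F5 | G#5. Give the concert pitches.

The Eb alto saxophone sounds a major sixth below written, so transpose each written note down a major sixth.
E5 becomes G4
C5 becomes Eb4
Ab5 becomes Cb5
G5 becomes Bb4
F5 becomes Ab4
G#5 becomes B4

G4 Eb4 Cb5 Bb4 Ab4 B4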